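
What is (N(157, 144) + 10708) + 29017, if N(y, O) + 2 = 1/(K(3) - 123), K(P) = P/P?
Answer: 4846205/122 ≈ 39723.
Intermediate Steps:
K(P) = 1
N(y, O) = -245/122 (N(y, O) = -2 + 1/(1 - 123) = -2 + 1/(-122) = -2 - 1/122 = -245/122)
(N(157, 144) + 10708) + 29017 = (-245/122 + 10708) + 29017 = 1306131/122 + 29017 = 4846205/122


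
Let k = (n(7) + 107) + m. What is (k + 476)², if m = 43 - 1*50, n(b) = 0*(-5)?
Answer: 331776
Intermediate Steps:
n(b) = 0
m = -7 (m = 43 - 50 = -7)
k = 100 (k = (0 + 107) - 7 = 107 - 7 = 100)
(k + 476)² = (100 + 476)² = 576² = 331776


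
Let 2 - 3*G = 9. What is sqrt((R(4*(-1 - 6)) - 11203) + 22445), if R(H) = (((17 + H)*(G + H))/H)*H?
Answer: 11*sqrt(861)/3 ≈ 107.59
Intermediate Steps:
G = -7/3 (G = 2/3 - 1/3*9 = 2/3 - 3 = -7/3 ≈ -2.3333)
R(H) = (17 + H)*(-7/3 + H) (R(H) = (((17 + H)*(-7/3 + H))/H)*H = ((17 + H)*(-7/3 + H)/H)*H = (17 + H)*(-7/3 + H))
sqrt((R(4*(-1 - 6)) - 11203) + 22445) = sqrt(((-119/3 + (4*(-1 - 6))**2 + 44*(4*(-1 - 6))/3) - 11203) + 22445) = sqrt(((-119/3 + (4*(-7))**2 + 44*(4*(-7))/3) - 11203) + 22445) = sqrt(((-119/3 + (-28)**2 + (44/3)*(-28)) - 11203) + 22445) = sqrt(((-119/3 + 784 - 1232/3) - 11203) + 22445) = sqrt((1001/3 - 11203) + 22445) = sqrt(-32608/3 + 22445) = sqrt(34727/3) = 11*sqrt(861)/3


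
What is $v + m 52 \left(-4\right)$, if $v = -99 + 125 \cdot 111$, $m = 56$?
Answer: $2128$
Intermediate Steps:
$v = 13776$ ($v = -99 + 13875 = 13776$)
$v + m 52 \left(-4\right) = 13776 + 56 \cdot 52 \left(-4\right) = 13776 + 2912 \left(-4\right) = 13776 - 11648 = 2128$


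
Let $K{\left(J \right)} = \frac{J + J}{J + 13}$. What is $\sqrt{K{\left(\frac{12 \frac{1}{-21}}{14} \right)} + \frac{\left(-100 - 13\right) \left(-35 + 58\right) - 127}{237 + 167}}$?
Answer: $\frac{3 i \sqrt{12346885390}}{128270} \approx 2.5988 i$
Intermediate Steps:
$K{\left(J \right)} = \frac{2 J}{13 + J}$
$\sqrt{K{\left(\frac{12 \frac{1}{-21}}{14} \right)} + \frac{\left(-100 - 13\right) \left(-35 + 58\right) - 127}{237 + 167}} = \sqrt{\frac{2 \frac{12 \frac{1}{-21}}{14}}{13 + \frac{12 \frac{1}{-21}}{14}} + \frac{\left(-100 - 13\right) \left(-35 + 58\right) - 127}{237 + 167}} = \sqrt{\frac{2 \cdot 12 \left(- \frac{1}{21}\right) \frac{1}{14}}{13 + 12 \left(- \frac{1}{21}\right) \frac{1}{14}} + \frac{\left(-113\right) 23 - 127}{404}} = \sqrt{\frac{2 \left(\left(- \frac{4}{7}\right) \frac{1}{14}\right)}{13 - \frac{2}{49}} + \left(-2599 - 127\right) \frac{1}{404}} = \sqrt{2 \left(- \frac{2}{49}\right) \frac{1}{13 - \frac{2}{49}} - \frac{1363}{202}} = \sqrt{2 \left(- \frac{2}{49}\right) \frac{1}{\frac{635}{49}} - \frac{1363}{202}} = \sqrt{2 \left(- \frac{2}{49}\right) \frac{49}{635} - \frac{1363}{202}} = \sqrt{- \frac{4}{635} - \frac{1363}{202}} = \sqrt{- \frac{866313}{128270}} = \frac{3 i \sqrt{12346885390}}{128270}$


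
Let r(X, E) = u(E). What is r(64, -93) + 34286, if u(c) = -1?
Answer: 34285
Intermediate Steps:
r(X, E) = -1
r(64, -93) + 34286 = -1 + 34286 = 34285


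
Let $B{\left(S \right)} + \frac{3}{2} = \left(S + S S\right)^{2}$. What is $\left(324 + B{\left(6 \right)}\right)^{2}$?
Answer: $\frac{17413929}{4} \approx 4.3535 \cdot 10^{6}$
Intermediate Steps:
$B{\left(S \right)} = - \frac{3}{2} + \left(S + S^{2}\right)^{2}$ ($B{\left(S \right)} = - \frac{3}{2} + \left(S + S S\right)^{2} = - \frac{3}{2} + \left(S + S^{2}\right)^{2}$)
$\left(324 + B{\left(6 \right)}\right)^{2} = \left(324 - \left(\frac{3}{2} - 6^{2} \left(1 + 6\right)^{2}\right)\right)^{2} = \left(324 - \left(\frac{3}{2} - 36 \cdot 7^{2}\right)\right)^{2} = \left(324 + \left(- \frac{3}{2} + 36 \cdot 49\right)\right)^{2} = \left(324 + \left(- \frac{3}{2} + 1764\right)\right)^{2} = \left(324 + \frac{3525}{2}\right)^{2} = \left(\frac{4173}{2}\right)^{2} = \frac{17413929}{4}$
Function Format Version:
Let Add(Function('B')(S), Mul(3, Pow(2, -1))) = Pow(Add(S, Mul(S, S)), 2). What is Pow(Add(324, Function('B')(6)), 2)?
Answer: Rational(17413929, 4) ≈ 4.3535e+6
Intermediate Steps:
Function('B')(S) = Add(Rational(-3, 2), Pow(Add(S, Pow(S, 2)), 2)) (Function('B')(S) = Add(Rational(-3, 2), Pow(Add(S, Mul(S, S)), 2)) = Add(Rational(-3, 2), Pow(Add(S, Pow(S, 2)), 2)))
Pow(Add(324, Function('B')(6)), 2) = Pow(Add(324, Add(Rational(-3, 2), Mul(Pow(6, 2), Pow(Add(1, 6), 2)))), 2) = Pow(Add(324, Add(Rational(-3, 2), Mul(36, Pow(7, 2)))), 2) = Pow(Add(324, Add(Rational(-3, 2), Mul(36, 49))), 2) = Pow(Add(324, Add(Rational(-3, 2), 1764)), 2) = Pow(Add(324, Rational(3525, 2)), 2) = Pow(Rational(4173, 2), 2) = Rational(17413929, 4)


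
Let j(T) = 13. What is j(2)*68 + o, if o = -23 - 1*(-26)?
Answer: 887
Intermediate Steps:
o = 3 (o = -23 + 26 = 3)
j(2)*68 + o = 13*68 + 3 = 884 + 3 = 887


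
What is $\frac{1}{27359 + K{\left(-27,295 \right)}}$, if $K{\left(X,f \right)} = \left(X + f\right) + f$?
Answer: $\frac{1}{27922} \approx 3.5814 \cdot 10^{-5}$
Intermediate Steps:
$K{\left(X,f \right)} = X + 2 f$
$\frac{1}{27359 + K{\left(-27,295 \right)}} = \frac{1}{27359 + \left(-27 + 2 \cdot 295\right)} = \frac{1}{27359 + \left(-27 + 590\right)} = \frac{1}{27359 + 563} = \frac{1}{27922}$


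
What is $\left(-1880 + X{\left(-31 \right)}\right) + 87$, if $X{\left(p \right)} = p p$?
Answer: $-832$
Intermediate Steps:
$X{\left(p \right)} = p^{2}$
$\left(-1880 + X{\left(-31 \right)}\right) + 87 = \left(-1880 + \left(-31\right)^{2}\right) + 87 = \left(-1880 + 961\right) + 87 = -919 + 87 = -832$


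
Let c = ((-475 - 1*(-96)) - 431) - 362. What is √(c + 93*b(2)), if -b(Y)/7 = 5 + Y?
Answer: I*√5729 ≈ 75.69*I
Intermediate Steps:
b(Y) = -35 - 7*Y (b(Y) = -7*(5 + Y) = -35 - 7*Y)
c = -1172 (c = ((-475 + 96) - 431) - 362 = (-379 - 431) - 362 = -810 - 362 = -1172)
√(c + 93*b(2)) = √(-1172 + 93*(-35 - 7*2)) = √(-1172 + 93*(-35 - 14)) = √(-1172 + 93*(-49)) = √(-1172 - 4557) = √(-5729) = I*√5729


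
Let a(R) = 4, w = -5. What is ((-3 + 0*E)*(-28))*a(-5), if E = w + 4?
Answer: 336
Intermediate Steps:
E = -1 (E = -5 + 4 = -1)
((-3 + 0*E)*(-28))*a(-5) = ((-3 + 0*(-1))*(-28))*4 = ((-3 + 0)*(-28))*4 = -3*(-28)*4 = 84*4 = 336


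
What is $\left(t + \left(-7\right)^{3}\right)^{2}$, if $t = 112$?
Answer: $53361$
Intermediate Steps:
$\left(t + \left(-7\right)^{3}\right)^{2} = \left(112 + \left(-7\right)^{3}\right)^{2} = \left(112 - 343\right)^{2} = \left(-231\right)^{2} = 53361$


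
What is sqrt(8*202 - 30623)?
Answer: 3*I*sqrt(3223) ≈ 170.31*I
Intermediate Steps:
sqrt(8*202 - 30623) = sqrt(1616 - 30623) = sqrt(-29007) = 3*I*sqrt(3223)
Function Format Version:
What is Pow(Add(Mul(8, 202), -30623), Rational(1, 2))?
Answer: Mul(3, I, Pow(3223, Rational(1, 2))) ≈ Mul(170.31, I)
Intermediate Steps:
Pow(Add(Mul(8, 202), -30623), Rational(1, 2)) = Pow(Add(1616, -30623), Rational(1, 2)) = Pow(-29007, Rational(1, 2)) = Mul(3, I, Pow(3223, Rational(1, 2)))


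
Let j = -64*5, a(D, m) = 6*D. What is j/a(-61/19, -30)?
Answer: 3040/183 ≈ 16.612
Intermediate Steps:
j = -320
j/a(-61/19, -30) = -320/(6*(-61/19)) = -320/(-366/19) = -320*(-19/366) = 3040/183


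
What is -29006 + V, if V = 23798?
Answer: -5208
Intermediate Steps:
-29006 + V = -29006 + 23798 = -5208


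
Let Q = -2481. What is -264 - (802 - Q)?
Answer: -3547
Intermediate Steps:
-264 - (802 - Q) = -264 - (802 - 1*(-2481)) = -264 - (802 + 2481) = -264 - 1*3283 = -264 - 3283 = -3547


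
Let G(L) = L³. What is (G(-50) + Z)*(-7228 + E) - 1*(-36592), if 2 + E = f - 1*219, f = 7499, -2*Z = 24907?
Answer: -6836083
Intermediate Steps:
Z = -24907/2 (Z = -½*24907 = -24907/2 ≈ -12454.)
E = 7278 (E = -2 + (7499 - 1*219) = -2 + (7499 - 219) = -2 + 7280 = 7278)
(G(-50) + Z)*(-7228 + E) - 1*(-36592) = ((-50)³ - 24907/2)*(-7228 + 7278) - 1*(-36592) = (-125000 - 24907/2)*50 + 36592 = -274907/2*50 + 36592 = -6872675 + 36592 = -6836083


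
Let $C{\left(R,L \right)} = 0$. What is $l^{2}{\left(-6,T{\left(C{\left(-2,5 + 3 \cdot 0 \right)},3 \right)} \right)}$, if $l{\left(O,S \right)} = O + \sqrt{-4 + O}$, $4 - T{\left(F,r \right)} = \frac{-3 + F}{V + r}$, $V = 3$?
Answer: $\left(6 - i \sqrt{10}\right)^{2} \approx 26.0 - 37.947 i$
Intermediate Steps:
$T{\left(F,r \right)} = 4 - \frac{-3 + F}{3 + r}$
$l^{2}{\left(-6,T{\left(C{\left(-2,5 + 3 \cdot 0 \right)},3 \right)} \right)} = \left(-6 + \sqrt{-4 - 6}\right)^{2} = \left(-6 + \sqrt{-10}\right)^{2} = \left(-6 + i \sqrt{10}\right)^{2}$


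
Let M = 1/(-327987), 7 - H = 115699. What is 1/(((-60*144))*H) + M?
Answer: -111027877/36427653123840 ≈ -3.0479e-6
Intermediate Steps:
H = -115692 (H = 7 - 1*115699 = 7 - 115699 = -115692)
M = -1/327987 ≈ -3.0489e-6
1/(((-60*144))*H) + M = 1/(-60*144*(-115692)) - 1/327987 = -1/115692/(-8640) - 1/327987 = -1/8640*(-1/115692) - 1/327987 = 1/999578880 - 1/327987 = -111027877/36427653123840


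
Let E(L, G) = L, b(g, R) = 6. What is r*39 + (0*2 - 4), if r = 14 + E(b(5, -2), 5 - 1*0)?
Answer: 776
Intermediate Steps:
r = 20 (r = 14 + 6 = 20)
r*39 + (0*2 - 4) = 20*39 + (0*2 - 4) = 780 + (0 - 4) = 780 - 4 = 776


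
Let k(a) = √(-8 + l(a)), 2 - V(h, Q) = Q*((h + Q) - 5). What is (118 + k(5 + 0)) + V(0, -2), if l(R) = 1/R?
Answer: 106 + I*√195/5 ≈ 106.0 + 2.7928*I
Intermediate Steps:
V(h, Q) = 2 - Q*(-5 + Q + h) (V(h, Q) = 2 - Q*((h + Q) - 5) = 2 - Q*((Q + h) - 5) = 2 - Q*(-5 + Q + h))
k(a) = √(-8 + 1/a)
(118 + k(5 + 0)) + V(0, -2) = (118 + √(-8 + 1/(5 + 0))) + (2 - 1*(-2)² + 5*(-2) - 1*(-2)*0) = (118 + √(-8 + 1/5)) + (2 - 1*4 - 10 + 0) = (118 + √(-8 + ⅕)) + (2 - 4 - 10 + 0) = (118 + √(-39/5)) - 12 = (118 + I*√195/5) - 12 = 106 + I*√195/5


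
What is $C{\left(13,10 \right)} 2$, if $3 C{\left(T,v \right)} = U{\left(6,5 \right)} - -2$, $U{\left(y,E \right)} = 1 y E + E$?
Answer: $\frac{74}{3} \approx 24.667$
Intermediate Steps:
$U{\left(y,E \right)} = E + E y$ ($U{\left(y,E \right)} = y E + E = E y + E = E + E y$)
$C{\left(T,v \right)} = \frac{37}{3}$ ($C{\left(T,v \right)} = \frac{5 \left(1 + 6\right) - -2}{3} = \frac{5 \cdot 7 + 2}{3} = \frac{35 + 2}{3} = \frac{1}{3} \cdot 37 = \frac{37}{3}$)
$C{\left(13,10 \right)} 2 = \frac{37}{3} \cdot 2 = \frac{74}{3}$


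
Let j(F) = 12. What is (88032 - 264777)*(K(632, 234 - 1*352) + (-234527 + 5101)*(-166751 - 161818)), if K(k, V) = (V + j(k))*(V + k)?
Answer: -13323429927757950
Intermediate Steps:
K(k, V) = (12 + V)*(V + k) (K(k, V) = (V + 12)*(V + k) = (12 + V)*(V + k))
(88032 - 264777)*(K(632, 234 - 1*352) + (-234527 + 5101)*(-166751 - 161818)) = (88032 - 264777)*(((234 - 1*352)² + 12*(234 - 1*352) + 12*632 + (234 - 1*352)*632) + (-234527 + 5101)*(-166751 - 161818)) = -176745*(((234 - 352)² + 12*(234 - 352) + 7584 + (234 - 352)*632) - 229426*(-328569)) = -176745*(((-118)² + 12*(-118) + 7584 - 118*632) + 75382271394) = -176745*((13924 - 1416 + 7584 - 74576) + 75382271394) = -176745*(-54484 + 75382271394) = -176745*75382216910 = -13323429927757950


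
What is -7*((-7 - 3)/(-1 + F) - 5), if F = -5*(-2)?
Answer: 385/9 ≈ 42.778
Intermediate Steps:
F = 10
-7*((-7 - 3)/(-1 + F) - 5) = -7*((-7 - 3)/(-1 + 10) - 5) = -7*(-10/9 - 5) = -7*(-55/9) = 385/9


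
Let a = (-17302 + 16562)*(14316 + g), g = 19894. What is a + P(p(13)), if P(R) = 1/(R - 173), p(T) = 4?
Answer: -4278302601/169 ≈ -2.5315e+7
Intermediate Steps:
P(R) = 1/(-173 + R)
a = -25315400 (a = (-17302 + 16562)*(14316 + 19894) = -740*34210 = -25315400)
a + P(p(13)) = -25315400 + 1/(-173 + 4) = -25315400 + 1/(-169) = -25315400 - 1/169 = -4278302601/169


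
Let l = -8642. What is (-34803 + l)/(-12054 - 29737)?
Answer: 43445/41791 ≈ 1.0396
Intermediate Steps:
(-34803 + l)/(-12054 - 29737) = (-34803 - 8642)/(-12054 - 29737) = -43445/(-41791) = -43445*(-1/41791) = 43445/41791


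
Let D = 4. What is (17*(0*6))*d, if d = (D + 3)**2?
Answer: 0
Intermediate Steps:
d = 49 (d = (4 + 3)**2 = 7**2 = 49)
(17*(0*6))*d = (17*(0*6))*49 = (17*0)*49 = 0*49 = 0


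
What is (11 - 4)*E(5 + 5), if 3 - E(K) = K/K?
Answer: 14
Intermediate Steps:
E(K) = 2 (E(K) = 3 - K/K = 3 - 1*1 = 3 - 1 = 2)
(11 - 4)*E(5 + 5) = (11 - 4)*2 = 7*2 = 14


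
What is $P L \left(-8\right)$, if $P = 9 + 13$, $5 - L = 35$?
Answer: $5280$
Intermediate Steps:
$L = -30$ ($L = 5 - 35 = -30$)
$P = 22$
$P L \left(-8\right) = 22 \left(-30\right) \left(-8\right) = \left(-660\right) \left(-8\right) = 5280$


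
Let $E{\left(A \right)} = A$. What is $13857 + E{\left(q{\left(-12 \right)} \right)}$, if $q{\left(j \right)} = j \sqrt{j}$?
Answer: $13857 - 24 i \sqrt{3} \approx 13857.0 - 41.569 i$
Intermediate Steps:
$q{\left(j \right)} = j^{\frac{3}{2}}$
$13857 + E{\left(q{\left(-12 \right)} \right)} = 13857 + \left(-12\right)^{\frac{3}{2}} = 13857 - 24 i \sqrt{3}$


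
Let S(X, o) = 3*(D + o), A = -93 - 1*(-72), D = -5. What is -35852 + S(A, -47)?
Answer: -36008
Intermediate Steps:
A = -21 (A = -93 + 72 = -21)
S(X, o) = -15 + 3*o (S(X, o) = 3*(-5 + o) = -15 + 3*o)
-35852 + S(A, -47) = -35852 + (-15 + 3*(-47)) = -35852 + (-15 - 141) = -35852 - 156 = -36008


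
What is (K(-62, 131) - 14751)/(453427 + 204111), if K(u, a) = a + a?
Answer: -14489/657538 ≈ -0.022035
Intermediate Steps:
K(u, a) = 2*a
(K(-62, 131) - 14751)/(453427 + 204111) = (2*131 - 14751)/(453427 + 204111) = (262 - 14751)/657538 = -14489*1/657538 = -14489/657538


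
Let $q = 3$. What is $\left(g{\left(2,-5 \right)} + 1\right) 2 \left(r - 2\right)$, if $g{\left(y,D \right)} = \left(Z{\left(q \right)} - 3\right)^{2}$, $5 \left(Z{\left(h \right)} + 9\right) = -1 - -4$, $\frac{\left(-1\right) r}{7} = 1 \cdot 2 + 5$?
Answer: $- \frac{333948}{25} \approx -13358.0$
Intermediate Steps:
$r = -49$ ($r = - 7 \left(1 \cdot 2 + 5\right) = - 7 \left(2 + 5\right) = \left(-7\right) 7 = -49$)
$Z{\left(h \right)} = - \frac{42}{5}$ ($Z{\left(h \right)} = -9 + \frac{-1 - -4}{5} = -9 + \frac{-1 + 4}{5} = -9 + \frac{1}{5} \cdot 3 = -9 + \frac{3}{5} = - \frac{42}{5}$)
$g{\left(y,D \right)} = \frac{3249}{25}$ ($g{\left(y,D \right)} = \left(- \frac{42}{5} - 3\right)^{2} = \left(- \frac{57}{5}\right)^{2} = \frac{3249}{25}$)
$\left(g{\left(2,-5 \right)} + 1\right) 2 \left(r - 2\right) = \left(\frac{3249}{25} + 1\right) 2 \left(-49 - 2\right) = \frac{3274}{25} \cdot 2 \left(-51\right) = \frac{6548}{25} \left(-51\right) = - \frac{333948}{25}$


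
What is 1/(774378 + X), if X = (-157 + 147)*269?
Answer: 1/771688 ≈ 1.2959e-6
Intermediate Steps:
X = -2690 (X = -10*269 = -2690)
1/(774378 + X) = 1/(774378 - 2690) = 1/771688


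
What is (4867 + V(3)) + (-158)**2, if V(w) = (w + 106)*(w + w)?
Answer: 30485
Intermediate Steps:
V(w) = 2*w*(106 + w) (V(w) = (106 + w)*(2*w) = 2*w*(106 + w))
(4867 + V(3)) + (-158)**2 = (4867 + 2*3*(106 + 3)) + (-158)**2 = (4867 + 2*3*109) + 24964 = (4867 + 654) + 24964 = 5521 + 24964 = 30485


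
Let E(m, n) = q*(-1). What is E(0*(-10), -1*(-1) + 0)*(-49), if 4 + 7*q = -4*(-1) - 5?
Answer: -35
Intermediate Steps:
q = -5/7 (q = -4/7 + (-4*(-1) - 5)/7 = -4/7 + (4 - 5)/7 = -4/7 + (⅐)*(-1) = -4/7 - ⅐ = -5/7 ≈ -0.71429)
E(m, n) = 5/7 (E(m, n) = -5/7*(-1) = 5/7)
E(0*(-10), -1*(-1) + 0)*(-49) = (5/7)*(-49) = -35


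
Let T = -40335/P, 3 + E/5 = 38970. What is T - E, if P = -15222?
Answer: -988579345/5074 ≈ -1.9483e+5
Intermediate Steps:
E = 194835 (E = -15 + 5*38970 = -15 + 194850 = 194835)
T = 13445/5074 (T = -40335/(-15222) = -40335*(-1/15222) = 13445/5074 ≈ 2.6498)
T - E = 13445/5074 - 1*194835 = 13445/5074 - 194835 = -988579345/5074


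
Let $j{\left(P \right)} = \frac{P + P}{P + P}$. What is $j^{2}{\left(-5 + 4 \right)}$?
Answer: $1$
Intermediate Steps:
$j{\left(P \right)} = 1$ ($j{\left(P \right)} = \frac{2 P}{2 P} = 2 P \frac{1}{2 P} = 1$)
$j^{2}{\left(-5 + 4 \right)} = 1^{2} = 1$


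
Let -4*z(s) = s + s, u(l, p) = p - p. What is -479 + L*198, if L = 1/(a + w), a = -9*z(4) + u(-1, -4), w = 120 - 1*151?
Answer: -6425/13 ≈ -494.23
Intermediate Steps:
u(l, p) = 0
z(s) = -s/2 (z(s) = -(s + s)/4 = -s/2)
w = -31 (w = 120 - 151 = -31)
a = 18 (a = -(-9)*4/2 + 0 = -9*(-2) + 0 = 18 + 0 = 18)
L = -1/13 (L = 1/(18 - 31) = 1/(-13) = -1/13 ≈ -0.076923)
-479 + L*198 = -479 - 1/13*198 = -479 - 198/13 = -6425/13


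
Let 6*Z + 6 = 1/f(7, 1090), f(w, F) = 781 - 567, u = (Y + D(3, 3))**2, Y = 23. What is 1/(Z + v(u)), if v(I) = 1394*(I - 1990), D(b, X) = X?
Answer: -1284/2351924627 ≈ -5.4594e-7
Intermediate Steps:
u = 676 (u = (23 + 3)**2 = 26**2 = 676)
f(w, F) = 214
v(I) = -2774060 + 1394*I (v(I) = 1394*(-1990 + I) = -2774060 + 1394*I)
Z = -1283/1284 (Z = -1 + (1/6)/214 = -1 + (1/6)*(1/214) = -1 + 1/1284 = -1283/1284 ≈ -0.99922)
1/(Z + v(u)) = 1/(-1283/1284 + (-2774060 + 1394*676)) = 1/(-1283/1284 + (-2774060 + 942344)) = 1/(-1283/1284 - 1831716) = 1/(-2351924627/1284) = -1284/2351924627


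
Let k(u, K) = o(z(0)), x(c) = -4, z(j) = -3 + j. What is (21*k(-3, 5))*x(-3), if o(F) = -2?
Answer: 168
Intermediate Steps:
k(u, K) = -2
(21*k(-3, 5))*x(-3) = (21*(-2))*(-4) = -42*(-4) = 168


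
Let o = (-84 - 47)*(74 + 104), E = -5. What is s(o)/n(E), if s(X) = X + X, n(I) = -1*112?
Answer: 11659/28 ≈ 416.39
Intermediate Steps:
o = -23318 (o = -131*178 = -23318)
n(I) = -112
s(X) = 2*X
s(o)/n(E) = (2*(-23318))/(-112) = -46636*(-1/112) = 11659/28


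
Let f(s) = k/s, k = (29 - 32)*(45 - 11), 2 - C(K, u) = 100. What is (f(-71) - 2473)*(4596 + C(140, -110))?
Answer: -789313538/71 ≈ -1.1117e+7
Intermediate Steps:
C(K, u) = -98 (C(K, u) = 2 - 1*100 = 2 - 100 = -98)
k = -102 (k = -3*34 = -102)
f(s) = -102/s
(f(-71) - 2473)*(4596 + C(140, -110)) = (-102/(-71) - 2473)*(4596 - 98) = (-102*(-1/71) - 2473)*4498 = (102/71 - 2473)*4498 = -175481/71*4498 = -789313538/71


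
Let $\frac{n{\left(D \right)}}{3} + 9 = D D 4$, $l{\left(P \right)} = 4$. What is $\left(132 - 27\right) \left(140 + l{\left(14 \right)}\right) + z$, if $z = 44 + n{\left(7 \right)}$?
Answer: $15725$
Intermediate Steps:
$n{\left(D \right)} = -27 + 12 D^{2}$ ($n{\left(D \right)} = -27 + 3 D D 4 = -27 + 3 D^{2} \cdot 4 = -27 + 3 \cdot 4 D^{2} = -27 + 12 D^{2}$)
$z = 605$ ($z = 44 - \left(27 - 12 \cdot 7^{2}\right) = 44 + \left(-27 + 12 \cdot 49\right) = 44 + \left(-27 + 588\right) = 44 + 561 = 605$)
$\left(132 - 27\right) \left(140 + l{\left(14 \right)}\right) + z = \left(132 - 27\right) \left(140 + 4\right) + 605 = 105 \cdot 144 + 605 = 15120 + 605 = 15725$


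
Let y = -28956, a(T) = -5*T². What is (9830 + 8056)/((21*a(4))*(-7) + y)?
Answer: -2981/2866 ≈ -1.0401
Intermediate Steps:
(9830 + 8056)/((21*a(4))*(-7) + y) = (9830 + 8056)/((21*(-5*4²))*(-7) - 28956) = 17886/((21*(-5*16))*(-7) - 28956) = 17886/((21*(-80))*(-7) - 28956) = 17886/(-1680*(-7) - 28956) = 17886/(11760 - 28956) = 17886/(-17196) = 17886*(-1/17196) = -2981/2866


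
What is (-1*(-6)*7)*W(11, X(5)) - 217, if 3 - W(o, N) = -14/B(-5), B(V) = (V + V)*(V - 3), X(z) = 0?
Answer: -1673/20 ≈ -83.650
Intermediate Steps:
B(V) = 2*V*(-3 + V) (B(V) = (2*V)*(-3 + V) = 2*V*(-3 + V))
W(o, N) = 127/40 (W(o, N) = 3 - (-14)/(2*(-5)*(-3 - 5)) = 3 - (-14)/(2*(-5)*(-8)) = 3 - (-14)/80 = 3 - 1*(-7/40) = 3 + 7/40 = 127/40)
(-1*(-6)*7)*W(11, X(5)) - 217 = (-1*(-6)*7)*(127/40) - 217 = (6*7)*(127/40) - 217 = 42*(127/40) - 217 = 2667/20 - 217 = -1673/20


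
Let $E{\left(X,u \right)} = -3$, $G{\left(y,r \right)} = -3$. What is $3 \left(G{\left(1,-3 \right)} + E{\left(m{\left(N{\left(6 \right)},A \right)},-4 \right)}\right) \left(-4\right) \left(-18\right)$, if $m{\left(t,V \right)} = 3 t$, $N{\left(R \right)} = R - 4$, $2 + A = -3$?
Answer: $-1296$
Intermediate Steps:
$A = -5$ ($A = -2 - 3 = -5$)
$N{\left(R \right)} = -4 + R$
$3 \left(G{\left(1,-3 \right)} + E{\left(m{\left(N{\left(6 \right)},A \right)},-4 \right)}\right) \left(-4\right) \left(-18\right) = 3 \left(-3 - 3\right) \left(-4\right) \left(-18\right) = 3 \left(\left(-6\right) \left(-4\right)\right) \left(-18\right) = 3 \cdot 24 \left(-18\right) = 72 \left(-18\right) = -1296$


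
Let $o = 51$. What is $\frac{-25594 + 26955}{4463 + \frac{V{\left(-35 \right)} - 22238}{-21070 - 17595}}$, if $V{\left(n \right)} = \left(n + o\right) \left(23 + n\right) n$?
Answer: $\frac{52623065}{172577413} \approx 0.30492$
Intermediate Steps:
$V{\left(n \right)} = n \left(23 + n\right) \left(51 + n\right)$ ($V{\left(n \right)} = \left(n + 51\right) \left(23 + n\right) n = \left(51 + n\right) \left(23 + n\right) n = \left(23 + n\right) \left(51 + n\right) n = n \left(23 + n\right) \left(51 + n\right)$)
$\frac{-25594 + 26955}{4463 + \frac{V{\left(-35 \right)} - 22238}{-21070 - 17595}} = \frac{-25594 + 26955}{4463 + \frac{- 35 \left(1173 + \left(-35\right)^{2} + 74 \left(-35\right)\right) - 22238}{-21070 - 17595}} = \frac{1361}{4463 + \frac{- 35 \left(1173 + 1225 - 2590\right) - 22238}{-38665}} = \frac{1361}{4463 + \left(\left(-35\right) \left(-192\right) - 22238\right) \left(- \frac{1}{38665}\right)} = \frac{1361}{4463 + \left(6720 - 22238\right) \left(- \frac{1}{38665}\right)} = \frac{1361}{4463 - - \frac{15518}{38665}} = \frac{1361}{4463 + \frac{15518}{38665}} = \frac{1361}{\frac{172577413}{38665}} = 1361 \cdot \frac{38665}{172577413} = \frac{52623065}{172577413}$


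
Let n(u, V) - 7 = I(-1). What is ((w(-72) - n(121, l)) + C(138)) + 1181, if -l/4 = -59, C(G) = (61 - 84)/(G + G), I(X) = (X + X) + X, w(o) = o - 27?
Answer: 12935/12 ≈ 1077.9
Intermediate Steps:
w(o) = -27 + o
I(X) = 3*X (I(X) = 2*X + X = 3*X)
C(G) = -23/(2*G) (C(G) = -23*1/(2*G) = -23/(2*G))
l = 236 (l = -4*(-59) = 236)
n(u, V) = 4 (n(u, V) = 7 + 3*(-1) = 7 - 3 = 4)
((w(-72) - n(121, l)) + C(138)) + 1181 = (((-27 - 72) - 1*4) - 23/2/138) + 1181 = ((-99 - 4) - 23/2*1/138) + 1181 = (-103 - 1/12) + 1181 = -1237/12 + 1181 = 12935/12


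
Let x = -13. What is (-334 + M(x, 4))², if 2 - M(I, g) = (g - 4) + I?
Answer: 101761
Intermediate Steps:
M(I, g) = 6 - I - g (M(I, g) = 2 - ((g - 4) + I) = 2 - ((-4 + g) + I) = 2 - (-4 + I + g) = 2 + (4 - I - g) = 6 - I - g)
(-334 + M(x, 4))² = (-334 + (6 - 1*(-13) - 1*4))² = (-334 + (6 + 13 - 4))² = (-334 + 15)² = (-319)² = 101761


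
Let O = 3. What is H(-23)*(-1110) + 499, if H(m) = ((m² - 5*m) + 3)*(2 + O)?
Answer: -3590351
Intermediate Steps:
H(m) = 15 - 25*m + 5*m² (H(m) = ((m² - 5*m) + 3)*(2 + 3) = (3 + m² - 5*m)*5 = 15 - 25*m + 5*m²)
H(-23)*(-1110) + 499 = (15 - 25*(-23) + 5*(-23)²)*(-1110) + 499 = (15 + 575 + 5*529)*(-1110) + 499 = (15 + 575 + 2645)*(-1110) + 499 = 3235*(-1110) + 499 = -3590850 + 499 = -3590351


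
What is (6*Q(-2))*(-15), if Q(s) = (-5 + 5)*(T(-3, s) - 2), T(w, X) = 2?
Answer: 0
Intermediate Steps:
Q(s) = 0 (Q(s) = (-5 + 5)*(2 - 2) = 0*0 = 0)
(6*Q(-2))*(-15) = (6*0)*(-15) = 0*(-15) = 0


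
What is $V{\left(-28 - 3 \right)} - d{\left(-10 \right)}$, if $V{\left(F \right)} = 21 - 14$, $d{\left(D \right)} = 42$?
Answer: $-35$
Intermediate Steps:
$V{\left(F \right)} = 7$ ($V{\left(F \right)} = 21 - 14 = 7$)
$V{\left(-28 - 3 \right)} - d{\left(-10 \right)} = 7 - 42 = -35$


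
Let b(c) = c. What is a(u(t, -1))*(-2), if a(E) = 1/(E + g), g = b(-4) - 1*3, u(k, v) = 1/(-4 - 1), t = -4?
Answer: 5/18 ≈ 0.27778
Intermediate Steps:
u(k, v) = -⅕ (u(k, v) = 1/(-5) = -⅕)
g = -7 (g = -4 - 1*3 = -4 - 3 = -7)
a(E) = 1/(-7 + E) (a(E) = 1/(E - 7) = 1/(-7 + E))
a(u(t, -1))*(-2) = -2/(-7 - ⅕) = -2/(-36/5) = -5/36*(-2) = 5/18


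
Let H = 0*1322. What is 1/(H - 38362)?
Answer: -1/38362 ≈ -2.6067e-5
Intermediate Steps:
H = 0
1/(H - 38362) = 1/(0 - 38362) = 1/(-38362) = -1/38362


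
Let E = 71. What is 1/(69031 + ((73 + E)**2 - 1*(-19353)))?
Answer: 1/109120 ≈ 9.1642e-6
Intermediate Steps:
1/(69031 + ((73 + E)**2 - 1*(-19353))) = 1/(69031 + ((73 + 71)**2 - 1*(-19353))) = 1/(69031 + (144**2 + 19353)) = 1/(69031 + (20736 + 19353)) = 1/(69031 + 40089) = 1/109120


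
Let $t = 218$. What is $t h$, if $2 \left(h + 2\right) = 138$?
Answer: $14606$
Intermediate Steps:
$h = 67$ ($h = -2 + \frac{1}{2} \cdot 138 = -2 + 69 = 67$)
$t h = 218 \cdot 67 = 14606$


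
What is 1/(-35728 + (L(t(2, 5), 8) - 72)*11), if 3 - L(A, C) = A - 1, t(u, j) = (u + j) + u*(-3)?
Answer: -1/36487 ≈ -2.7407e-5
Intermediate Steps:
t(u, j) = j - 2*u (t(u, j) = (j + u) - 3*u = j - 2*u)
L(A, C) = 4 - A (L(A, C) = 3 - (A - 1) = 3 - (-1 + A) = 3 + (1 - A) = 4 - A)
1/(-35728 + (L(t(2, 5), 8) - 72)*11) = 1/(-35728 + ((4 - (5 - 2*2)) - 72)*11) = 1/(-35728 + ((4 - (5 - 4)) - 72)*11) = 1/(-35728 + ((4 - 1*1) - 72)*11) = 1/(-35728 + ((4 - 1) - 72)*11) = 1/(-35728 + (3 - 72)*11) = 1/(-35728 - 69*11) = 1/(-35728 - 759) = 1/(-36487) = -1/36487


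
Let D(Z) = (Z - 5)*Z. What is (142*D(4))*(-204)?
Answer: 115872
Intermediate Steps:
D(Z) = Z*(-5 + Z) (D(Z) = (-5 + Z)*Z = Z*(-5 + Z))
(142*D(4))*(-204) = (142*(4*(-5 + 4)))*(-204) = (142*(4*(-1)))*(-204) = (142*(-4))*(-204) = -568*(-204) = 115872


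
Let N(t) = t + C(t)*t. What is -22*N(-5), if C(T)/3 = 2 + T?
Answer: -880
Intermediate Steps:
C(T) = 6 + 3*T (C(T) = 3*(2 + T) = 6 + 3*T)
N(t) = t + t*(6 + 3*t) (N(t) = t + (6 + 3*t)*t = t + t*(6 + 3*t))
-22*N(-5) = -(-110)*(7 + 3*(-5)) = -(-110)*(7 - 15) = -(-110)*(-8) = -22*40 = -880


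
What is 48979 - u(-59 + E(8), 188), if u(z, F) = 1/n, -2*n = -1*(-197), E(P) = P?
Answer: 9648865/197 ≈ 48979.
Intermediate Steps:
n = -197/2 (n = -(-1)*(-197)/2 = -1/2*197 = -197/2 ≈ -98.500)
u(z, F) = -2/197 (u(z, F) = 1/(-197/2) = -2/197)
48979 - u(-59 + E(8), 188) = 48979 - 1*(-2/197) = 48979 + 2/197 = 9648865/197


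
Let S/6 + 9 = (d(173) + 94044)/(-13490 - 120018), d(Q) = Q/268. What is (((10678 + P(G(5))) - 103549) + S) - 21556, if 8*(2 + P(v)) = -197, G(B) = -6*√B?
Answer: -1024312633847/8945036 ≈ -1.1451e+5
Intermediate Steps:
d(Q) = Q/268 (d(Q) = Q*(1/268) = Q/268)
P(v) = -213/8 (P(v) = -2 + (⅛)*(-197) = -2 - 197/8 = -213/8)
S = -1041675783/17890072 (S = -54 + 6*(((1/268)*173 + 94044)/(-13490 - 120018)) = -54 + 6*((173/268 + 94044)/(-133508)) = -54 + 6*((25203965/268)*(-1/133508)) = -54 + 6*(-25203965/35780144) = -54 - 75611895/17890072 = -1041675783/17890072 ≈ -58.226)
(((10678 + P(G(5))) - 103549) + S) - 21556 = (((10678 - 213/8) - 103549) - 1041675783/17890072) - 21556 = ((85211/8 - 103549) - 1041675783/17890072) - 21556 = (-743181/8 - 1041675783/17890072) - 21556 = -831493437831/8945036 - 21556 = -1024312633847/8945036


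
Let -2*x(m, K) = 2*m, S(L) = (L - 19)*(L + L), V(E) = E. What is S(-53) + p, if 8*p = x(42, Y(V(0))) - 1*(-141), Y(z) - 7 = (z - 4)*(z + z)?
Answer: 61155/8 ≈ 7644.4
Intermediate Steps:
Y(z) = 7 + 2*z*(-4 + z) (Y(z) = 7 + (z - 4)*(z + z) = 7 + (-4 + z)*(2*z) = 7 + 2*z*(-4 + z))
S(L) = 2*L*(-19 + L) (S(L) = (-19 + L)*(2*L) = 2*L*(-19 + L))
x(m, K) = -m
p = 99/8 (p = (-1*42 - 1*(-141))/8 = (-42 + 141)/8 = (⅛)*99 = 99/8 ≈ 12.375)
S(-53) + p = 2*(-53)*(-19 - 53) + 99/8 = 2*(-53)*(-72) + 99/8 = 7632 + 99/8 = 61155/8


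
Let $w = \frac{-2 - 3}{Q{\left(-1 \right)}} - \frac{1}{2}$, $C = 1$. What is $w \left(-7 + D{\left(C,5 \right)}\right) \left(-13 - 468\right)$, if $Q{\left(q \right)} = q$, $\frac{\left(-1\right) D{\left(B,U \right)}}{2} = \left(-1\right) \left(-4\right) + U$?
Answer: $\frac{108225}{2} \approx 54113.0$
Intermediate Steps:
$D{\left(B,U \right)} = -8 - 2 U$ ($D{\left(B,U \right)} = - 2 \left(\left(-1\right) \left(-4\right) + U\right) = - 2 \left(4 + U\right) = -8 - 2 U$)
$w = \frac{9}{2}$ ($w = \frac{-2 - 3}{-1} - \frac{1}{2} = \left(-2 - 3\right) \left(-1\right) - \frac{1}{2} = \left(-5\right) \left(-1\right) - \frac{1}{2} = 5 - \frac{1}{2} = \frac{9}{2} \approx 4.5$)
$w \left(-7 + D{\left(C,5 \right)}\right) \left(-13 - 468\right) = \frac{9 \left(-7 - 18\right)}{2} \left(-13 - 468\right) = \frac{9 \left(-7 - 18\right)}{2} \left(-481\right) = \frac{9}{2} \left(-25\right) \left(-481\right) = \left(- \frac{225}{2}\right) \left(-481\right) = \frac{108225}{2}$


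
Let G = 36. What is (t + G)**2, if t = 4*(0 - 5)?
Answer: 256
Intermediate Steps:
t = -20 (t = 4*(-5) = -20)
(t + G)**2 = (-20 + 36)**2 = 16**2 = 256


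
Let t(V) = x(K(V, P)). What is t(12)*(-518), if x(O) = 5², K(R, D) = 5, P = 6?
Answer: -12950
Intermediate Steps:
x(O) = 25
t(V) = 25
t(12)*(-518) = 25*(-518) = -12950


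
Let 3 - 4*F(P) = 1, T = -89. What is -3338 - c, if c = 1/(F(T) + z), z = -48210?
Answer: -321846620/96419 ≈ -3338.0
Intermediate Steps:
F(P) = ½ (F(P) = ¾ - ¼*1 = ¾ - ¼ = ½)
c = -2/96419 (c = 1/(½ - 48210) = 1/(-96419/2) = -2/96419 ≈ -2.0743e-5)
-3338 - c = -3338 - 1*(-2/96419) = -3338 + 2/96419 = -321846620/96419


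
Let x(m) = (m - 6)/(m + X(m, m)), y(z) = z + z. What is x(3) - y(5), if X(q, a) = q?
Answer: -21/2 ≈ -10.500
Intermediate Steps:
y(z) = 2*z
x(m) = (-6 + m)/(2*m) (x(m) = (m - 6)/(m + m) = (-6 + m)/((2*m)) = (-6 + m)*(1/(2*m)) = (-6 + m)/(2*m))
x(3) - y(5) = (1/2)*(-6 + 3)/3 - 2*5 = (1/2)*(1/3)*(-3) - 1*10 = -1/2 - 10 = -21/2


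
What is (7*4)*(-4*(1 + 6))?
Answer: -784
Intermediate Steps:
(7*4)*(-4*(1 + 6)) = 28*(-4*7) = 28*(-28) = -784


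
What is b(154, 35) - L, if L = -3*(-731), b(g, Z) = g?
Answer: -2039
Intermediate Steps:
L = 2193
b(154, 35) - L = 154 - 1*2193 = 154 - 2193 = -2039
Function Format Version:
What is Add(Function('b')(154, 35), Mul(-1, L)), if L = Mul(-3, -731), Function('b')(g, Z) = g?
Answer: -2039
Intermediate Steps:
L = 2193
Add(Function('b')(154, 35), Mul(-1, L)) = Add(154, Mul(-1, 2193)) = Add(154, -2193) = -2039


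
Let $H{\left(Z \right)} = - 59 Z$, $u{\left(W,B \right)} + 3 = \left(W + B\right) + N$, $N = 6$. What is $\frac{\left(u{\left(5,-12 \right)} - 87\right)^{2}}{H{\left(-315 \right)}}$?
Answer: $\frac{1183}{2655} \approx 0.44557$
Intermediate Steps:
$u{\left(W,B \right)} = 3 + B + W$ ($u{\left(W,B \right)} = -3 + \left(\left(W + B\right) + 6\right) = -3 + \left(\left(B + W\right) + 6\right) = -3 + \left(6 + B + W\right) = 3 + B + W$)
$\frac{\left(u{\left(5,-12 \right)} - 87\right)^{2}}{H{\left(-315 \right)}} = \frac{\left(\left(3 - 12 + 5\right) - 87\right)^{2}}{\left(-59\right) \left(-315\right)} = \frac{\left(-4 - 87\right)^{2}}{18585} = \left(-91\right)^{2} \cdot \frac{1}{18585} = 8281 \cdot \frac{1}{18585} = \frac{1183}{2655}$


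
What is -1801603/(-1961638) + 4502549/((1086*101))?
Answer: 2257495460480/53791056417 ≈ 41.968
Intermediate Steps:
-1801603/(-1961638) + 4502549/((1086*101)) = -1801603*(-1/1961638) + 4502549/109686 = 1801603/1961638 + 4502549*(1/109686) = 1801603/1961638 + 4502549/109686 = 2257495460480/53791056417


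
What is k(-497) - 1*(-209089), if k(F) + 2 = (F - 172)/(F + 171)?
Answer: 68163031/326 ≈ 2.0909e+5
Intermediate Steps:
k(F) = -2 + (-172 + F)/(171 + F) (k(F) = -2 + (F - 172)/(F + 171) = -2 + (-172 + F)/(171 + F))
k(-497) - 1*(-209089) = (-514 - 1*(-497))/(171 - 497) - 1*(-209089) = (-514 + 497)/(-326) + 209089 = -1/326*(-17) + 209089 = 17/326 + 209089 = 68163031/326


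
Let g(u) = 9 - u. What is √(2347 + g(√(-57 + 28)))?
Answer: √(2356 - I*√29) ≈ 48.539 - 0.0555*I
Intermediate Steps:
√(2347 + g(√(-57 + 28))) = √(2347 + (9 - √(-57 + 28))) = √(2347 + (9 - √(-29))) = √(2347 + (9 - I*√29)) = √(2356 - I*√29)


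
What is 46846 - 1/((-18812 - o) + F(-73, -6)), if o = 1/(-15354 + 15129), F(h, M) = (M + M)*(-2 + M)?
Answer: 197273143979/4211099 ≈ 46846.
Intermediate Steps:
F(h, M) = 2*M*(-2 + M) (F(h, M) = (2*M)*(-2 + M) = 2*M*(-2 + M))
o = -1/225 (o = 1/(-225) = -1/225 ≈ -0.0044444)
46846 - 1/((-18812 - o) + F(-73, -6)) = 46846 - 1/((-18812 - 1*(-1/225)) + 2*(-6)*(-2 - 6)) = 46846 - 1/((-18812 + 1/225) + 2*(-6)*(-8)) = 46846 - 1/(-4232699/225 + 96) = 46846 - 1/(-4211099/225) = 46846 - 1*(-225/4211099) = 46846 + 225/4211099 = 197273143979/4211099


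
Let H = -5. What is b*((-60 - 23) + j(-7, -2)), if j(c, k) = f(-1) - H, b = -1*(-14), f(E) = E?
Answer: -1106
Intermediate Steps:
b = 14
j(c, k) = 4 (j(c, k) = -1 - 1*(-5) = -1 + 5 = 4)
b*((-60 - 23) + j(-7, -2)) = 14*((-60 - 23) + 4) = 14*(-83 + 4) = 14*(-79) = -1106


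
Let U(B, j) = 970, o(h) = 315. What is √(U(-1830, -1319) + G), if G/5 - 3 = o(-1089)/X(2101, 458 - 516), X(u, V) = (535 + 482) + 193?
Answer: √477370/22 ≈ 31.405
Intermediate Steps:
X(u, V) = 1210 (X(u, V) = 1017 + 193 = 1210)
G = 3945/242 (G = 15 + 5*(315/1210) = 15 + 5*(315*(1/1210)) = 15 + 5*(63/242) = 15 + 315/242 = 3945/242 ≈ 16.302)
√(U(-1830, -1319) + G) = √(970 + 3945/242) = √(238685/242) = √477370/22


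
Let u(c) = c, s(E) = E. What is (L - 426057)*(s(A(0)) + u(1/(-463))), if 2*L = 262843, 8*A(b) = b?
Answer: 589271/926 ≈ 636.36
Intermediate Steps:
A(b) = b/8
L = 262843/2 (L = (½)*262843 = 262843/2 ≈ 1.3142e+5)
(L - 426057)*(s(A(0)) + u(1/(-463))) = (262843/2 - 426057)*((⅛)*0 + 1/(-463)) = -589271*(0 - 1/463)/2 = -589271/2*(-1/463) = 589271/926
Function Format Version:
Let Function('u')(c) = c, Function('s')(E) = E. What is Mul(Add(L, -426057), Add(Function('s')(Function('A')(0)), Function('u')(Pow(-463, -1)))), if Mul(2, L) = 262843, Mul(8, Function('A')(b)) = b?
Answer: Rational(589271, 926) ≈ 636.36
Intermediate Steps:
Function('A')(b) = Mul(Rational(1, 8), b)
L = Rational(262843, 2) (L = Mul(Rational(1, 2), 262843) = Rational(262843, 2) ≈ 1.3142e+5)
Mul(Add(L, -426057), Add(Function('s')(Function('A')(0)), Function('u')(Pow(-463, -1)))) = Mul(Add(Rational(262843, 2), -426057), Add(Mul(Rational(1, 8), 0), Pow(-463, -1))) = Mul(Rational(-589271, 2), Add(0, Rational(-1, 463))) = Mul(Rational(-589271, 2), Rational(-1, 463)) = Rational(589271, 926)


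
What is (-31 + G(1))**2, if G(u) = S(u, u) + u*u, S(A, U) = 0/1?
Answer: 900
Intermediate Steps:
S(A, U) = 0 (S(A, U) = 0*1 = 0)
G(u) = u**2 (G(u) = 0 + u*u = 0 + u**2 = u**2)
(-31 + G(1))**2 = (-31 + 1**2)**2 = (-31 + 1)**2 = (-30)**2 = 900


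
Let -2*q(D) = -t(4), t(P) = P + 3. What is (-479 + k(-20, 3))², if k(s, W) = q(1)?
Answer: 904401/4 ≈ 2.2610e+5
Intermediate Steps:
t(P) = 3 + P
q(D) = 7/2 (q(D) = -(-1)*(3 + 4)/2 = -(-1)*7/2 = -½*(-7) = 7/2)
k(s, W) = 7/2
(-479 + k(-20, 3))² = (-479 + 7/2)² = (-951/2)² = 904401/4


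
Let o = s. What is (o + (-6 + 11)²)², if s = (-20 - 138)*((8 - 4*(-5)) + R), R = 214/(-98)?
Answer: 39459836025/2401 ≈ 1.6435e+7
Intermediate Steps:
R = -107/49 (R = 214*(-1/98) = -107/49 ≈ -2.1837)
s = -199870/49 (s = (-20 - 138)*((8 - 4*(-5)) - 107/49) = -158*((8 + 20) - 107/49) = -158*(28 - 107/49) = -158*1265/49 = -199870/49 ≈ -4079.0)
o = -199870/49 ≈ -4079.0
(o + (-6 + 11)²)² = (-199870/49 + (-6 + 11)²)² = (-199870/49 + 5²)² = (-199870/49 + 25)² = (-198645/49)² = 39459836025/2401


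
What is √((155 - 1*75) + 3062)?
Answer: √3142 ≈ 56.054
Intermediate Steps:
√((155 - 1*75) + 3062) = √((155 - 75) + 3062) = √(80 + 3062) = √3142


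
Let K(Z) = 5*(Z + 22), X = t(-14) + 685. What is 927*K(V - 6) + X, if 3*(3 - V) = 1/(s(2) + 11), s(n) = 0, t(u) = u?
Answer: 974551/11 ≈ 88596.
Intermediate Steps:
V = 98/33 (V = 3 - 1/(3*(0 + 11)) = 3 - ⅓/11 = 3 - ⅓*1/11 = 3 - 1/33 = 98/33 ≈ 2.9697)
X = 671 (X = -14 + 685 = 671)
K(Z) = 110 + 5*Z (K(Z) = 5*(22 + Z) = 110 + 5*Z)
927*K(V - 6) + X = 927*(110 + 5*(98/33 - 6)) + 671 = 927*(110 + 5*(-100/33)) + 671 = 927*(110 - 500/33) + 671 = 927*(3130/33) + 671 = 967170/11 + 671 = 974551/11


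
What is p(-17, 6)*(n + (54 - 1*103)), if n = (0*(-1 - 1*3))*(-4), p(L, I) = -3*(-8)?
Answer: -1176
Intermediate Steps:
p(L, I) = 24
n = 0 (n = (0*(-1 - 3))*(-4) = (0*(-4))*(-4) = 0*(-4) = 0)
p(-17, 6)*(n + (54 - 1*103)) = 24*(0 + (54 - 1*103)) = 24*(0 + (54 - 103)) = 24*(0 - 49) = 24*(-49) = -1176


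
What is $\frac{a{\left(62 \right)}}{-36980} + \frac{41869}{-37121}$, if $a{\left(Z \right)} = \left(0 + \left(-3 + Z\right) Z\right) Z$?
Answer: $- \frac{2491802484}{343183645} \approx -7.2608$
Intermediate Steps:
$a{\left(Z \right)} = Z^{2} \left(-3 + Z\right)$ ($a{\left(Z \right)} = \left(0 + Z \left(-3 + Z\right)\right) Z = Z \left(-3 + Z\right) Z = Z^{2} \left(-3 + Z\right)$)
$\frac{a{\left(62 \right)}}{-36980} + \frac{41869}{-37121} = \frac{62^{2} \left(-3 + 62\right)}{-36980} + \frac{41869}{-37121} = 3844 \cdot 59 \left(- \frac{1}{36980}\right) + 41869 \left(- \frac{1}{37121}\right) = 226796 \left(- \frac{1}{36980}\right) - \frac{41869}{37121} = - \frac{56699}{9245} - \frac{41869}{37121} = - \frac{2491802484}{343183645}$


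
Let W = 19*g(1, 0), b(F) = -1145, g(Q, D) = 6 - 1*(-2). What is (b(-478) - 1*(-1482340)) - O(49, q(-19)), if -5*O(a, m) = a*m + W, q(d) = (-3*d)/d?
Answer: 1481196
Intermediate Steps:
g(Q, D) = 8 (g(Q, D) = 6 + 2 = 8)
q(d) = -3
W = 152 (W = 19*8 = 152)
O(a, m) = -152/5 - a*m/5 (O(a, m) = -(a*m + 152)/5 = -(152 + a*m)/5 = -152/5 - a*m/5)
(b(-478) - 1*(-1482340)) - O(49, q(-19)) = (-1145 - 1*(-1482340)) - (-152/5 - 1/5*49*(-3)) = (-1145 + 1482340) - (-152/5 + 147/5) = 1481195 - 1*(-1) = 1481195 + 1 = 1481196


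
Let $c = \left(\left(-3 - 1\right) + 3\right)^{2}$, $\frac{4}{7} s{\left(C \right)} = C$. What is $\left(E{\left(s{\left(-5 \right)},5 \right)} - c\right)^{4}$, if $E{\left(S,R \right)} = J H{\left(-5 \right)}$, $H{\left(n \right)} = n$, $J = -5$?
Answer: $331776$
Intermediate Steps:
$s{\left(C \right)} = \frac{7 C}{4}$
$E{\left(S,R \right)} = 25$ ($E{\left(S,R \right)} = \left(-5\right) \left(-5\right) = 25$)
$c = 1$ ($c = \left(-4 + 3\right)^{2} = \left(-1\right)^{2} = 1$)
$\left(E{\left(s{\left(-5 \right)},5 \right)} - c\right)^{4} = \left(25 - 1\right)^{4} = 24^{4} = 331776$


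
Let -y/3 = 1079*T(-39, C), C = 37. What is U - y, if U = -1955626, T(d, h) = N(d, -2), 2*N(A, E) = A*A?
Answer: 1012225/2 ≈ 5.0611e+5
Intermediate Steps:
N(A, E) = A²/2 (N(A, E) = (A*A)/2 = A²/2)
T(d, h) = d²/2
y = -4923477/2 (y = -3237*(½)*(-39)² = -3237*(½)*1521 = -3237*1521/2 = -3*1641159/2 = -4923477/2 ≈ -2.4617e+6)
U - y = -1955626 - 1*(-4923477/2) = -1955626 + 4923477/2 = 1012225/2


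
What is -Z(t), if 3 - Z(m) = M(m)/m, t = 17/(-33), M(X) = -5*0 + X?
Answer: -2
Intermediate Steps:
M(X) = X (M(X) = 0 + X = X)
t = -17/33 (t = 17*(-1/33) = -17/33 ≈ -0.51515)
Z(m) = 2 (Z(m) = 3 - m/m = 3 - 1*1 = 3 - 1 = 2)
-Z(t) = -1*2 = -2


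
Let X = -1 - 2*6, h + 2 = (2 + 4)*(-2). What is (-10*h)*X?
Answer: -1820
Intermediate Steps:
h = -14 (h = -2 + (2 + 4)*(-2) = -2 + 6*(-2) = -2 - 12 = -14)
X = -13 (X = -1 - 12 = -13)
(-10*h)*X = -10*(-14)*(-13) = 140*(-13) = -1820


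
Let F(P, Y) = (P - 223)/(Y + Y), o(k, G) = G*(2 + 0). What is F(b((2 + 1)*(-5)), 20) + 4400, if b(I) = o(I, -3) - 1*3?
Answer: 21971/5 ≈ 4394.2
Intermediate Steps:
o(k, G) = 2*G (o(k, G) = G*2 = 2*G)
b(I) = -9 (b(I) = 2*(-3) - 1*3 = -6 - 3 = -9)
F(P, Y) = (-223 + P)/(2*Y) (F(P, Y) = (-223 + P)/((2*Y)) = (-223 + P)*(1/(2*Y)) = (-223 + P)/(2*Y))
F(b((2 + 1)*(-5)), 20) + 4400 = (½)*(-223 - 9)/20 + 4400 = (½)*(1/20)*(-232) + 4400 = -29/5 + 4400 = 21971/5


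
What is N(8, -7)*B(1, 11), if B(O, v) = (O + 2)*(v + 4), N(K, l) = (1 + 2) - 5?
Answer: -90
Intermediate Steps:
N(K, l) = -2 (N(K, l) = 3 - 5 = -2)
B(O, v) = (2 + O)*(4 + v)
N(8, -7)*B(1, 11) = -2*(8 + 2*11 + 4*1 + 1*11) = -2*(8 + 22 + 4 + 11) = -2*45 = -90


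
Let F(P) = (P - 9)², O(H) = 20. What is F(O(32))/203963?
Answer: 121/203963 ≈ 0.00059325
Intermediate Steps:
F(P) = (-9 + P)²
F(O(32))/203963 = (-9 + 20)²/203963 = 11²*(1/203963) = 121*(1/203963) = 121/203963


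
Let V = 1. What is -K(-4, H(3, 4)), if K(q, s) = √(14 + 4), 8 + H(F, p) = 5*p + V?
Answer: -3*√2 ≈ -4.2426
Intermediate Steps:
H(F, p) = -7 + 5*p (H(F, p) = -8 + (5*p + 1) = -8 + (1 + 5*p) = -7 + 5*p)
K(q, s) = 3*√2 (K(q, s) = √18 = 3*√2)
-K(-4, H(3, 4)) = -3*√2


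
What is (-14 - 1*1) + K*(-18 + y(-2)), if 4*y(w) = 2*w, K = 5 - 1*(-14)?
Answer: -376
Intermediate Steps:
K = 19 (K = 5 + 14 = 19)
y(w) = w/2 (y(w) = (2*w)/4 = w/2)
(-14 - 1*1) + K*(-18 + y(-2)) = (-14 - 1*1) + 19*(-18 + (1/2)*(-2)) = (-14 - 1) + 19*(-18 - 1) = -15 + 19*(-19) = -15 - 361 = -376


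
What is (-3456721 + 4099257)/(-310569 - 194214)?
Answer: -642536/504783 ≈ -1.2729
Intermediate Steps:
(-3456721 + 4099257)/(-310569 - 194214) = 642536/(-504783) = 642536*(-1/504783) = -642536/504783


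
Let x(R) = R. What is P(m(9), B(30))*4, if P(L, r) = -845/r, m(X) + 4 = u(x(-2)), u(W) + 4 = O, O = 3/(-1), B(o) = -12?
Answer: 845/3 ≈ 281.67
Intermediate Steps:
O = -3 (O = 3*(-1) = -3)
u(W) = -7 (u(W) = -4 - 3 = -7)
m(X) = -11 (m(X) = -4 - 7 = -11)
P(m(9), B(30))*4 = -845/(-12)*4 = -845*(-1/12)*4 = (845/12)*4 = 845/3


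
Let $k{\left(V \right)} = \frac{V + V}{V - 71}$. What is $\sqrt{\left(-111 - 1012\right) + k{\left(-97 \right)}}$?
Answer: $\frac{i \sqrt{1978935}}{42} \approx 33.494 i$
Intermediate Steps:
$k{\left(V \right)} = \frac{2 V}{-71 + V}$
$\sqrt{\left(-111 - 1012\right) + k{\left(-97 \right)}} = \sqrt{\left(-111 - 1012\right) + 2 \left(-97\right) \frac{1}{-71 - 97}} = \sqrt{\left(-111 - 1012\right) + 2 \left(-97\right) \frac{1}{-168}} = \sqrt{-1123 + 2 \left(-97\right) \left(- \frac{1}{168}\right)} = \sqrt{-1123 + \frac{97}{84}} = \sqrt{- \frac{94235}{84}} = \frac{i \sqrt{1978935}}{42}$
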